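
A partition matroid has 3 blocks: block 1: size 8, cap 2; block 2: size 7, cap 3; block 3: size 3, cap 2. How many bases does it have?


A basis picks exactly ci elements from block i.
Number of bases = product of C(|Si|, ci).
= C(8,2) * C(7,3) * C(3,2)
= 28 * 35 * 3
= 2940.

2940


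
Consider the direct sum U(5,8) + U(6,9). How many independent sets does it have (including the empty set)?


For a direct sum, |I(M1+M2)| = |I(M1)| * |I(M2)|.
|I(U(5,8))| = sum C(8,k) for k=0..5 = 219.
|I(U(6,9))| = sum C(9,k) for k=0..6 = 466.
Total = 219 * 466 = 102054.

102054


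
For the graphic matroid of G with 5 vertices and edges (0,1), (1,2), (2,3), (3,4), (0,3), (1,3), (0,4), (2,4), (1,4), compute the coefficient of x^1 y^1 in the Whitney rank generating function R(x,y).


R(x,y) = sum over A in 2^E of x^(r(E)-r(A)) * y^(|A|-r(A)).
G has 5 vertices, 9 edges. r(E) = 4.
Enumerate all 2^9 = 512 subsets.
Count subsets with r(E)-r(A)=1 and |A|-r(A)=1: 51.

51


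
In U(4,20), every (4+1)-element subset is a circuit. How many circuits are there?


In U(4,20), circuits are the (5)-element subsets.
Any set of 5 elements is dependent, and removing any one element gives
an independent set of size 4, so it is a minimal dependent set.
Number of circuits = C(20,5) = 20! / (5! * 15!) = 15504.

15504


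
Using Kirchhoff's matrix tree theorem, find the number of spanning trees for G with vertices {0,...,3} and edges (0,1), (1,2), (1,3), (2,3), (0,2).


By Kirchhoff's matrix tree theorem, the number of spanning trees equals
the determinant of any cofactor of the Laplacian matrix L.
G has 4 vertices and 5 edges.
Computing the (3 x 3) cofactor determinant gives 8.

8


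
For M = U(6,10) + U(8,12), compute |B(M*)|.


(M1+M2)* = M1* + M2*.
M1* = U(4,10), bases: C(10,4) = 210.
M2* = U(4,12), bases: C(12,4) = 495.
|B(M*)| = 210 * 495 = 103950.

103950


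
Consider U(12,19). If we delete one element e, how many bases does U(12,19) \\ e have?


Deleting e from U(12,19) gives U(12,18) since n > r.
Bases of U(12,18) = C(18,12) = 18! / (12! * 6!) = 18564.

18564


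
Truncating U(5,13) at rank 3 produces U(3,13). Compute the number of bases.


Truncating U(5,13) to rank 3 gives U(3,13).
Bases of U(3,13) are all 3-element subsets of 13 elements.
Number of bases = C(13,3) = 13! / (3! * 10!) = 286.

286


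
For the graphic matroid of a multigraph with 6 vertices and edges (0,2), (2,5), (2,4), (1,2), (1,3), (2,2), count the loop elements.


In a graphic matroid, a loop is a self-loop edge (u,u) with rank 0.
Examining all 6 edges for self-loops...
Self-loops found: (2,2)
Number of loops = 1.

1


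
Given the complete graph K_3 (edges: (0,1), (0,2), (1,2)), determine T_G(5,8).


T(K_3; x,y) = x^2 + x + y.
T(5,8) = 25 + 5 + 8 = 38.

38


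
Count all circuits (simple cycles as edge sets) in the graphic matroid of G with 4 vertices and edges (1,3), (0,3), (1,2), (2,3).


A circuit in a graphic matroid = edge set of a simple cycle.
G has 4 vertices and 4 edges.
Enumerating all minimal edge subsets forming cycles...
Total circuits found: 1.

1


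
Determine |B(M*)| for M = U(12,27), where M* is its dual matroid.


The dual of U(r,n) is U(n-r, n) = U(15,27).
Bases of U(15,27) are all (15)-element subsets.
|B(M*)| = C(27,15) = 17383860.

17383860


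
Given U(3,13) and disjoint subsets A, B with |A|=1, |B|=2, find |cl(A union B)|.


|A union B| = 1 + 2 = 3 (disjoint).
In U(3,13), cl(S) = S if |S| < 3, else cl(S) = E.
Since 3 >= 3, cl(A union B) = E.
|cl(A union B)| = 13.

13


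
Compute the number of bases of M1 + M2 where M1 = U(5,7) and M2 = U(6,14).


Bases of a direct sum M1 + M2: |B| = |B(M1)| * |B(M2)|.
|B(U(5,7))| = C(7,5) = 21.
|B(U(6,14))| = C(14,6) = 3003.
Total bases = 21 * 3003 = 63063.

63063


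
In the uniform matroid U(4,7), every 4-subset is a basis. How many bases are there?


Bases of U(4,7) are all 4-element subsets of the 7-element ground set.
Number of bases = C(7,4).
C(7,4) = 7! / (4! * 3!) = 35.

35


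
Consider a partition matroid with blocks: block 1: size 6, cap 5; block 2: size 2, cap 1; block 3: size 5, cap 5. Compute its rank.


Rank of a partition matroid = sum of min(|Si|, ci) for each block.
= min(6,5) + min(2,1) + min(5,5)
= 5 + 1 + 5
= 11.

11


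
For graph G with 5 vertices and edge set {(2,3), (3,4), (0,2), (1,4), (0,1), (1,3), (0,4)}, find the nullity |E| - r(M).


Cycle rank (nullity) = |E| - r(M) = |E| - (|V| - c).
|E| = 7, |V| = 5, c = 1.
Nullity = 7 - (5 - 1) = 7 - 4 = 3.

3


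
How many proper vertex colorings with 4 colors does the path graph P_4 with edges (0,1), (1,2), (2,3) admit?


P(P_4, k) = k * (k-1)^(3).
P(4) = 4 * 3^3 = 4 * 27 = 108.

108


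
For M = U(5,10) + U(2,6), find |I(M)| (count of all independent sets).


For a direct sum, |I(M1+M2)| = |I(M1)| * |I(M2)|.
|I(U(5,10))| = sum C(10,k) for k=0..5 = 638.
|I(U(2,6))| = sum C(6,k) for k=0..2 = 22.
Total = 638 * 22 = 14036.

14036


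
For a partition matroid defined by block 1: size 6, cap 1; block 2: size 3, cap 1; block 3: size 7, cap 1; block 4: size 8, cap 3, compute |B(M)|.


A basis picks exactly ci elements from block i.
Number of bases = product of C(|Si|, ci).
= C(6,1) * C(3,1) * C(7,1) * C(8,3)
= 6 * 3 * 7 * 56
= 7056.

7056


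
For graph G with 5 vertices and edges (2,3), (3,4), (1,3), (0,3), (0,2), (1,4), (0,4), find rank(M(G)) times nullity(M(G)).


r(M) = |V| - c = 5 - 1 = 4.
nullity = |E| - r(M) = 7 - 4 = 3.
Product = 4 * 3 = 12.

12


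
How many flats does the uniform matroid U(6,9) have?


Flats of U(6,9): every subset of size < 6 is a flat, plus E itself.
Count = (9 choose 0) + (9 choose 1) + (9 choose 2) + (9 choose 3) + (9 choose 4) + (9 choose 5) + 1
     = 1 + 9 + 36 + 84 + 126 + 126 + 1
     = 383.

383


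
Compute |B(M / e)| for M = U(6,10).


Contracting e from U(6,10) gives U(5,9).
Bases of U(5,9) = C(9,5) = 126.

126


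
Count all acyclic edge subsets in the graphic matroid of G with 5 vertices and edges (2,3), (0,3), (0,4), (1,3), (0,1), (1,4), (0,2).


An independent set in a graphic matroid is an acyclic edge subset.
G has 5 vertices and 7 edges.
Enumerate all 2^7 = 128 subsets, checking for acyclicity.
Total independent sets = 82.

82


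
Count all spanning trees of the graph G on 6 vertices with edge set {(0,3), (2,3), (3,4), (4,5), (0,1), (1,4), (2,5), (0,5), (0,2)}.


By Kirchhoff's matrix tree theorem, the number of spanning trees equals
the determinant of any cofactor of the Laplacian matrix L.
G has 6 vertices and 9 edges.
Computing the (5 x 5) cofactor determinant gives 69.

69


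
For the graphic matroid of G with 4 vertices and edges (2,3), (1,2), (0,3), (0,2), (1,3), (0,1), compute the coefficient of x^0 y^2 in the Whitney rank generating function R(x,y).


R(x,y) = sum over A in 2^E of x^(r(E)-r(A)) * y^(|A|-r(A)).
G has 4 vertices, 6 edges. r(E) = 3.
Enumerate all 2^6 = 64 subsets.
Count subsets with r(E)-r(A)=0 and |A|-r(A)=2: 6.

6


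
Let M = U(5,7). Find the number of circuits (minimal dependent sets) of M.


In U(5,7), circuits are the (6)-element subsets.
Any set of 6 elements is dependent, and removing any one element gives
an independent set of size 5, so it is a minimal dependent set.
Number of circuits = C(7,6) = 7.

7


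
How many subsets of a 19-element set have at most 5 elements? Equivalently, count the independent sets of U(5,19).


Independent sets of U(5,19) are all subsets of size <= 5.
Count = C(19,0) + C(19,1) + C(19,2) + C(19,3) + C(19,4) + C(19,5)
     = 1 + 19 + 171 + 969 + 3876 + 11628
     = 16664.

16664


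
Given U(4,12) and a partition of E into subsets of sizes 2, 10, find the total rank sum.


r(Ai) = min(|Ai|, 4) for each part.
Sum = min(2,4) + min(10,4)
    = 2 + 4
    = 6.

6


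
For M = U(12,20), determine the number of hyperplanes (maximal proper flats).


Hyperplanes of U(12,20) are flats of rank 11.
In a uniform matroid, these are exactly the (11)-element subsets.
Count = C(20,11) = 20! / (11! * 9!) = 167960.

167960


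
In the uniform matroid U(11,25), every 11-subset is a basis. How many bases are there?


Bases of U(11,25) are all 11-element subsets of the 25-element ground set.
Number of bases = C(25,11).
C(25,11) = 4457400.

4457400


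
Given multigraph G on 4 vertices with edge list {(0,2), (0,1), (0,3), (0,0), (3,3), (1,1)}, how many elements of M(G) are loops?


In a graphic matroid, a loop is a self-loop edge (u,u) with rank 0.
Examining all 6 edges for self-loops...
Self-loops found: (0,0), (3,3), (1,1)
Number of loops = 3.

3


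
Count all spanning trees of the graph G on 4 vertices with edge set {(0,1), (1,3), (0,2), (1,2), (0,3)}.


By Kirchhoff's matrix tree theorem, the number of spanning trees equals
the determinant of any cofactor of the Laplacian matrix L.
G has 4 vertices and 5 edges.
Computing the (3 x 3) cofactor determinant gives 8.

8


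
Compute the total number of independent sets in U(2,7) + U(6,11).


For a direct sum, |I(M1+M2)| = |I(M1)| * |I(M2)|.
|I(U(2,7))| = sum C(7,k) for k=0..2 = 29.
|I(U(6,11))| = sum C(11,k) for k=0..6 = 1486.
Total = 29 * 1486 = 43094.

43094


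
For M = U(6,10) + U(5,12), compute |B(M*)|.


(M1+M2)* = M1* + M2*.
M1* = U(4,10), bases: C(10,4) = 210.
M2* = U(7,12), bases: C(12,7) = 792.
|B(M*)| = 210 * 792 = 166320.

166320


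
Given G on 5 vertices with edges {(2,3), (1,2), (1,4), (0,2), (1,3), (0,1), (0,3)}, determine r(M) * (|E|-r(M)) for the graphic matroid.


r(M) = |V| - c = 5 - 1 = 4.
nullity = |E| - r(M) = 7 - 4 = 3.
Product = 4 * 3 = 12.

12


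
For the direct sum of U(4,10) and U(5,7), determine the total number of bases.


Bases of a direct sum M1 + M2: |B| = |B(M1)| * |B(M2)|.
|B(U(4,10))| = C(10,4) = 210.
|B(U(5,7))| = C(7,5) = 21.
Total bases = 210 * 21 = 4410.

4410


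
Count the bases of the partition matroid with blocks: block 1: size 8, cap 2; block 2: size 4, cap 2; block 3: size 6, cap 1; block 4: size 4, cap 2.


A basis picks exactly ci elements from block i.
Number of bases = product of C(|Si|, ci).
= C(8,2) * C(4,2) * C(6,1) * C(4,2)
= 28 * 6 * 6 * 6
= 6048.

6048


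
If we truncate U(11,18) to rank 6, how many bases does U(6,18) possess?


Truncating U(11,18) to rank 6 gives U(6,18).
Bases of U(6,18) are all 6-element subsets of 18 elements.
Number of bases = (18 choose 6) = 18564.

18564


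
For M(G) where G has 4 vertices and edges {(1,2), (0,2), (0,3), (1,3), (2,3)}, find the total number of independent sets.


An independent set in a graphic matroid is an acyclic edge subset.
G has 4 vertices and 5 edges.
Enumerate all 2^5 = 32 subsets, checking for acyclicity.
Total independent sets = 24.

24


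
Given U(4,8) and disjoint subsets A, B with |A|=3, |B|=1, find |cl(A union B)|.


|A union B| = 3 + 1 = 4 (disjoint).
In U(4,8), cl(S) = S if |S| < 4, else cl(S) = E.
Since 4 >= 4, cl(A union B) = E.
|cl(A union B)| = 8.

8


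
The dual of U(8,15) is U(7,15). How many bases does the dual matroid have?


The dual of U(r,n) is U(n-r, n) = U(7,15).
Bases of U(7,15) are all (7)-element subsets.
|B(M*)| = (15 choose 7) = 6435.

6435


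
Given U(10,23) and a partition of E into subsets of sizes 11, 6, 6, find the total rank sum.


r(Ai) = min(|Ai|, 10) for each part.
Sum = min(11,10) + min(6,10) + min(6,10)
    = 10 + 6 + 6
    = 22.

22


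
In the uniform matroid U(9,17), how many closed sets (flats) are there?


Flats of U(9,17): every subset of size < 9 is a flat, plus E itself.
Count = C(17,0) + C(17,1) + C(17,2) + C(17,3) + C(17,4) + C(17,5) + C(17,6) + C(17,7) + C(17,8) + 1
     = 1 + 17 + 136 + 680 + 2380 + 6188 + 12376 + 19448 + 24310 + 1
     = 65537.

65537


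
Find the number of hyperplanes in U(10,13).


Hyperplanes of U(10,13) are flats of rank 9.
In a uniform matroid, these are exactly the (9)-element subsets.
Count = C(13,9) = 13! / (9! * 4!) = 715.

715


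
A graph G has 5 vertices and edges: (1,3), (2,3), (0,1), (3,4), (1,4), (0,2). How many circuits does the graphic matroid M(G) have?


A circuit in a graphic matroid = edge set of a simple cycle.
G has 5 vertices and 6 edges.
Enumerating all minimal edge subsets forming cycles...
Total circuits found: 3.

3


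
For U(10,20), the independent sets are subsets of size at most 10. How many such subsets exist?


Independent sets of U(10,20) are all subsets of size <= 10.
Count = C(20,0) + C(20,1) + C(20,2) + C(20,3) + C(20,4) + C(20,5) + C(20,6) + C(20,7) + C(20,8) + C(20,9) + C(20,10)
     = 1 + 20 + 190 + 1140 + 4845 + 15504 + 38760 + 77520 + 125970 + 167960 + 184756
     = 616666.

616666


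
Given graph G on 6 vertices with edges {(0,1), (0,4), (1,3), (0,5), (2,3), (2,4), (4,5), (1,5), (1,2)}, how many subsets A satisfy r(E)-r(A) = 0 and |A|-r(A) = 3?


R(x,y) = sum over A in 2^E of x^(r(E)-r(A)) * y^(|A|-r(A)).
G has 6 vertices, 9 edges. r(E) = 5.
Enumerate all 2^9 = 512 subsets.
Count subsets with r(E)-r(A)=0 and |A|-r(A)=3: 9.

9


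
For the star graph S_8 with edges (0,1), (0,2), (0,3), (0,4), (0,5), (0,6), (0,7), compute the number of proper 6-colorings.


P(tree, k) = k * (k-1)^(7) for any tree on 8 vertices.
P(6) = 6 * 5^7 = 6 * 78125 = 468750.

468750


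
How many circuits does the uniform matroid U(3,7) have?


In U(3,7), circuits are the (4)-element subsets.
Any set of 4 elements is dependent, and removing any one element gives
an independent set of size 3, so it is a minimal dependent set.
Number of circuits = (7 choose 4) = 35.

35


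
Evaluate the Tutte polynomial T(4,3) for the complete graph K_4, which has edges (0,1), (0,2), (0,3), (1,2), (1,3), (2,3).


T(K_4; x,y) = x^3 + 3x^2 + 4xy + 2x + y^3 + 3y^2 + 2y.
Substituting x=4, y=3:
= 64 + 48 + 48 + 8 + 27 + 27 + 6
= 228.

228


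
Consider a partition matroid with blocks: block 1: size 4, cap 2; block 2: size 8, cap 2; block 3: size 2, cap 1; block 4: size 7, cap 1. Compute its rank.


Rank of a partition matroid = sum of min(|Si|, ci) for each block.
= min(4,2) + min(8,2) + min(2,1) + min(7,1)
= 2 + 2 + 1 + 1
= 6.

6


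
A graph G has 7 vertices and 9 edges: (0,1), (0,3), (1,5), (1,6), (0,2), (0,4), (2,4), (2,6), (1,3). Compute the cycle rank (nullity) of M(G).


Cycle rank (nullity) = |E| - r(M) = |E| - (|V| - c).
|E| = 9, |V| = 7, c = 1.
Nullity = 9 - (7 - 1) = 9 - 6 = 3.

3


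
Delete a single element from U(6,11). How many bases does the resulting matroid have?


Deleting e from U(6,11) gives U(6,10) since n > r.
Bases of U(6,10) = (10 choose 6) = 210.

210


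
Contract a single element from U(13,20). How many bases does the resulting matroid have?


Contracting e from U(13,20) gives U(12,19).
Bases of U(12,19) = C(19,12) = 19! / (12! * 7!) = 50388.

50388


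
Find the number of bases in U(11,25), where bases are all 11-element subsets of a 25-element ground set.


Bases of U(11,25) are all 11-element subsets of the 25-element ground set.
Number of bases = C(25,11).
C(25,11) = 25! / (11! * 14!) = 4457400.

4457400


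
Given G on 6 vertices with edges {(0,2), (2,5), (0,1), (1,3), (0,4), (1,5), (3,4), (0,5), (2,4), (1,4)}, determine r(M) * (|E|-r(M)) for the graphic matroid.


r(M) = |V| - c = 6 - 1 = 5.
nullity = |E| - r(M) = 10 - 5 = 5.
Product = 5 * 5 = 25.

25


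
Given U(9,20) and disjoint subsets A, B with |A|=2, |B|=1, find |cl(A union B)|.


|A union B| = 2 + 1 = 3 (disjoint).
In U(9,20), cl(S) = S if |S| < 9, else cl(S) = E.
Since 3 < 9, cl(A union B) = A union B.
|cl(A union B)| = 3.

3


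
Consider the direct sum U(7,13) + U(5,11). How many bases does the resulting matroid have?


Bases of a direct sum M1 + M2: |B| = |B(M1)| * |B(M2)|.
|B(U(7,13))| = C(13,7) = 1716.
|B(U(5,11))| = C(11,5) = 462.
Total bases = 1716 * 462 = 792792.

792792


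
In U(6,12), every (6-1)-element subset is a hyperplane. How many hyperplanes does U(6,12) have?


Hyperplanes of U(6,12) are flats of rank 5.
In a uniform matroid, these are exactly the (5)-element subsets.
Count = (12 choose 5) = 792.

792


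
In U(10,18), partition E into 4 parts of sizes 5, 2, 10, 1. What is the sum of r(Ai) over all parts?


r(Ai) = min(|Ai|, 10) for each part.
Sum = min(5,10) + min(2,10) + min(10,10) + min(1,10)
    = 5 + 2 + 10 + 1
    = 18.

18


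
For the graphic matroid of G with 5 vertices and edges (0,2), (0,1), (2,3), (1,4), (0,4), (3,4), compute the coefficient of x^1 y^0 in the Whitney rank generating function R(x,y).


R(x,y) = sum over A in 2^E of x^(r(E)-r(A)) * y^(|A|-r(A)).
G has 5 vertices, 6 edges. r(E) = 4.
Enumerate all 2^6 = 64 subsets.
Count subsets with r(E)-r(A)=1 and |A|-r(A)=0: 19.

19


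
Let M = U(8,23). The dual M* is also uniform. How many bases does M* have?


The dual of U(r,n) is U(n-r, n) = U(15,23).
Bases of U(15,23) are all (15)-element subsets.
|B(M*)| = C(23,15) = 23! / (15! * 8!) = 490314.

490314


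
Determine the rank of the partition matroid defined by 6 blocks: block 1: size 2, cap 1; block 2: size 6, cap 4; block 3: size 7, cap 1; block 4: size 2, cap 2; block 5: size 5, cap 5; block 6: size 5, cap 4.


Rank of a partition matroid = sum of min(|Si|, ci) for each block.
= min(2,1) + min(6,4) + min(7,1) + min(2,2) + min(5,5) + min(5,4)
= 1 + 4 + 1 + 2 + 5 + 4
= 17.

17


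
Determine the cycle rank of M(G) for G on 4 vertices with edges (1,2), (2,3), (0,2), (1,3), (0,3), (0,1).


Cycle rank (nullity) = |E| - r(M) = |E| - (|V| - c).
|E| = 6, |V| = 4, c = 1.
Nullity = 6 - (4 - 1) = 6 - 3 = 3.

3


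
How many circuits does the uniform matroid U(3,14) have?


In U(3,14), circuits are the (4)-element subsets.
Any set of 4 elements is dependent, and removing any one element gives
an independent set of size 3, so it is a minimal dependent set.
Number of circuits = C(14,4) = (14 * 13 * 12 * 11) / (1 * 2 * 3 * 4) = 1001.

1001


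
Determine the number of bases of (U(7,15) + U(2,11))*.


(M1+M2)* = M1* + M2*.
M1* = U(8,15), bases: C(15,8) = 6435.
M2* = U(9,11), bases: C(11,9) = 55.
|B(M*)| = 6435 * 55 = 353925.

353925


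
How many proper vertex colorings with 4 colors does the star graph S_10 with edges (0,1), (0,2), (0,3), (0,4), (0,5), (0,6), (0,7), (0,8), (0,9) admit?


P(tree, k) = k * (k-1)^(9) for any tree on 10 vertices.
P(4) = 4 * 3^9 = 4 * 19683 = 78732.

78732


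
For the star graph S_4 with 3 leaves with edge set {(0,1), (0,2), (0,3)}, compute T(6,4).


A star on 4 vertices is a tree with 3 edges.
T(x,y) = x^(3) for any tree.
T(6,4) = 6^3 = 216.

216


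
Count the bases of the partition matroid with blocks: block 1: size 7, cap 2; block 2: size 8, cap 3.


A basis picks exactly ci elements from block i.
Number of bases = product of C(|Si|, ci).
= C(7,2) * C(8,3)
= 21 * 56
= 1176.

1176


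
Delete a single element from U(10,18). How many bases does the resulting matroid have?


Deleting e from U(10,18) gives U(10,17) since n > r.
Bases of U(10,17) = (17 choose 10) = 19448.

19448


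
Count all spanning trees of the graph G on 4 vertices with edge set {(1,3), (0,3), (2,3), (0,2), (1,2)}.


By Kirchhoff's matrix tree theorem, the number of spanning trees equals
the determinant of any cofactor of the Laplacian matrix L.
G has 4 vertices and 5 edges.
Computing the (3 x 3) cofactor determinant gives 8.

8


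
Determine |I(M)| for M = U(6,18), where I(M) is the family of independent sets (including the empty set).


Independent sets of U(6,18) are all subsets of size <= 6.
Count = C(18,0) + C(18,1) + C(18,2) + C(18,3) + C(18,4) + C(18,5) + C(18,6)
     = 1 + 18 + 153 + 816 + 3060 + 8568 + 18564
     = 31180.

31180


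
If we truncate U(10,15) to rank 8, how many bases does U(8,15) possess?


Truncating U(10,15) to rank 8 gives U(8,15).
Bases of U(8,15) are all 8-element subsets of 15 elements.
Number of bases = C(15,8) = 15! / (8! * 7!) = 6435.

6435


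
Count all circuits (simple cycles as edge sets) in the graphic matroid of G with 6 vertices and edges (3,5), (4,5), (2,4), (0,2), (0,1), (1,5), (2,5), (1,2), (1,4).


A circuit in a graphic matroid = edge set of a simple cycle.
G has 6 vertices and 9 edges.
Enumerating all minimal edge subsets forming cycles...
Total circuits found: 12.

12


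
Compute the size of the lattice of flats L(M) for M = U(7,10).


Flats of U(7,10): every subset of size < 7 is a flat, plus E itself.
Count = (10 choose 0) + (10 choose 1) + (10 choose 2) + (10 choose 3) + (10 choose 4) + (10 choose 5) + (10 choose 6) + 1
     = 1 + 10 + 45 + 120 + 210 + 252 + 210 + 1
     = 849.

849


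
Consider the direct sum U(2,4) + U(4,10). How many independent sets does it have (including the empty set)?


For a direct sum, |I(M1+M2)| = |I(M1)| * |I(M2)|.
|I(U(2,4))| = sum C(4,k) for k=0..2 = 11.
|I(U(4,10))| = sum C(10,k) for k=0..4 = 386.
Total = 11 * 386 = 4246.

4246


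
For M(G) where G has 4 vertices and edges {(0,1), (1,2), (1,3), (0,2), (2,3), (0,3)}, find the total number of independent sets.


An independent set in a graphic matroid is an acyclic edge subset.
G has 4 vertices and 6 edges.
Enumerate all 2^6 = 64 subsets, checking for acyclicity.
Total independent sets = 38.

38


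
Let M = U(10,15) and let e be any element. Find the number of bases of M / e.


Contracting e from U(10,15) gives U(9,14).
Bases of U(9,14) = C(14,9) = 14! / (9! * 5!) = 2002.

2002


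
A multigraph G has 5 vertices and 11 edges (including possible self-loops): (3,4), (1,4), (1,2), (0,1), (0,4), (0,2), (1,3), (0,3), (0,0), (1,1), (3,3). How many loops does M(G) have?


In a graphic matroid, a loop is a self-loop edge (u,u) with rank 0.
Examining all 11 edges for self-loops...
Self-loops found: (0,0), (1,1), (3,3)
Number of loops = 3.

3


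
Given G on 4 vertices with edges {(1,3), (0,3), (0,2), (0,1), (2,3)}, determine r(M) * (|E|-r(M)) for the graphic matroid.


r(M) = |V| - c = 4 - 1 = 3.
nullity = |E| - r(M) = 5 - 3 = 2.
Product = 3 * 2 = 6.

6


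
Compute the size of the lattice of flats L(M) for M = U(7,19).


Flats of U(7,19): every subset of size < 7 is a flat, plus E itself.
Count = (19 choose 0) + (19 choose 1) + (19 choose 2) + (19 choose 3) + (19 choose 4) + (19 choose 5) + (19 choose 6) + 1
     = 1 + 19 + 171 + 969 + 3876 + 11628 + 27132 + 1
     = 43797.

43797


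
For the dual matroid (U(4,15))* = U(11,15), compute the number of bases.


The dual of U(r,n) is U(n-r, n) = U(11,15).
Bases of U(11,15) are all (11)-element subsets.
|B(M*)| = C(15,11) = 1365.

1365


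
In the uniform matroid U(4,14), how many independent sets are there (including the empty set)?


Independent sets of U(4,14) are all subsets of size <= 4.
Count = C(14,0) + C(14,1) + C(14,2) + C(14,3) + C(14,4)
     = 1 + 14 + 91 + 364 + 1001
     = 1471.

1471


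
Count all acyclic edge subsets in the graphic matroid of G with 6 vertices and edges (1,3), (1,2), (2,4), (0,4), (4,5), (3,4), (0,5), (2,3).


An independent set in a graphic matroid is an acyclic edge subset.
G has 6 vertices and 8 edges.
Enumerate all 2^8 = 256 subsets, checking for acyclicity.
Total independent sets = 168.

168


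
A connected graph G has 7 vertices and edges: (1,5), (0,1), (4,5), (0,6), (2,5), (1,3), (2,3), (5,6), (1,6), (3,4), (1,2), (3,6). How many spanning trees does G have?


By Kirchhoff's matrix tree theorem, the number of spanning trees equals
the determinant of any cofactor of the Laplacian matrix L.
G has 7 vertices and 12 edges.
Computing the (6 x 6) cofactor determinant gives 296.

296


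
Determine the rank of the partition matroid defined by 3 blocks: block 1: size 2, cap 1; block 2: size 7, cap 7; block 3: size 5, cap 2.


Rank of a partition matroid = sum of min(|Si|, ci) for each block.
= min(2,1) + min(7,7) + min(5,2)
= 1 + 7 + 2
= 10.

10


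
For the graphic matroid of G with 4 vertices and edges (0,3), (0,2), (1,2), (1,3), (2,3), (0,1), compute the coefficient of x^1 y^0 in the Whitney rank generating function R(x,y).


R(x,y) = sum over A in 2^E of x^(r(E)-r(A)) * y^(|A|-r(A)).
G has 4 vertices, 6 edges. r(E) = 3.
Enumerate all 2^6 = 64 subsets.
Count subsets with r(E)-r(A)=1 and |A|-r(A)=0: 15.

15


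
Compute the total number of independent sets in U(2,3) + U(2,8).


For a direct sum, |I(M1+M2)| = |I(M1)| * |I(M2)|.
|I(U(2,3))| = sum C(3,k) for k=0..2 = 7.
|I(U(2,8))| = sum C(8,k) for k=0..2 = 37.
Total = 7 * 37 = 259.

259


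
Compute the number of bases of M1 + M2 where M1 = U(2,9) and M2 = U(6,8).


Bases of a direct sum M1 + M2: |B| = |B(M1)| * |B(M2)|.
|B(U(2,9))| = C(9,2) = 36.
|B(U(6,8))| = C(8,6) = 28.
Total bases = 36 * 28 = 1008.

1008


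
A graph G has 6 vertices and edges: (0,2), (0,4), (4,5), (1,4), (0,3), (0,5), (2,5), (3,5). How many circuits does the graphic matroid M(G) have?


A circuit in a graphic matroid = edge set of a simple cycle.
G has 6 vertices and 8 edges.
Enumerating all minimal edge subsets forming cycles...
Total circuits found: 6.

6


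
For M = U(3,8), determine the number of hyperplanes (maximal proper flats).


Hyperplanes of U(3,8) are flats of rank 2.
In a uniform matroid, these are exactly the (2)-element subsets.
Count = C(8,2) = 8! / (2! * 6!) = 28.

28


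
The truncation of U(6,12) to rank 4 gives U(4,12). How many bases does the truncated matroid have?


Truncating U(6,12) to rank 4 gives U(4,12).
Bases of U(4,12) are all 4-element subsets of 12 elements.
Number of bases = C(12,4) = 12! / (4! * 8!) = 495.

495


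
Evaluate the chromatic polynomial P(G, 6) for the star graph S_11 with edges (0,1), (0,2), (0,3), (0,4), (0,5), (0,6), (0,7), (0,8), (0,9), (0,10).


P(tree, k) = k * (k-1)^(10) for any tree on 11 vertices.
P(6) = 6 * 5^10 = 6 * 9765625 = 58593750.

58593750


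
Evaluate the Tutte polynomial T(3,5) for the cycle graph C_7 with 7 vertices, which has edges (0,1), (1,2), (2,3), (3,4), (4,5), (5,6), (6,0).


T(C_7; x,y) = x + x^2 + ... + x^(6) + y.
T(3,5) = 3^1 + 3^2 + 3^3 + 3^4 + 3^5 + 3^6 + 5
= 3 + 9 + 27 + 81 + 243 + 729 + 5
= 1097.

1097


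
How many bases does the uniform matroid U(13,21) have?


Bases of U(13,21) are all 13-element subsets of the 21-element ground set.
Number of bases = C(21,13).
C(21,13) = 203490.

203490


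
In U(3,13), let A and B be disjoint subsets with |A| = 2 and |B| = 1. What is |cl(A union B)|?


|A union B| = 2 + 1 = 3 (disjoint).
In U(3,13), cl(S) = S if |S| < 3, else cl(S) = E.
Since 3 >= 3, cl(A union B) = E.
|cl(A union B)| = 13.

13


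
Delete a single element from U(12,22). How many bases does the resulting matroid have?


Deleting e from U(12,22) gives U(12,21) since n > r.
Bases of U(12,21) = C(21,12) = 293930.

293930


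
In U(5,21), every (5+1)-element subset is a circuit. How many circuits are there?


In U(5,21), circuits are the (6)-element subsets.
Any set of 6 elements is dependent, and removing any one element gives
an independent set of size 5, so it is a minimal dependent set.
Number of circuits = C(21,6) = 54264.

54264


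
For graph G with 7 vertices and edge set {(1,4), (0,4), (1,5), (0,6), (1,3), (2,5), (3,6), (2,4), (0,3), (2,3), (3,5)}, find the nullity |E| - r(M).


Cycle rank (nullity) = |E| - r(M) = |E| - (|V| - c).
|E| = 11, |V| = 7, c = 1.
Nullity = 11 - (7 - 1) = 11 - 6 = 5.

5


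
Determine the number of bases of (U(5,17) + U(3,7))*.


(M1+M2)* = M1* + M2*.
M1* = U(12,17), bases: C(17,12) = 6188.
M2* = U(4,7), bases: C(7,4) = 35.
|B(M*)| = 6188 * 35 = 216580.

216580


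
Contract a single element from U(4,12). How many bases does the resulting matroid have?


Contracting e from U(4,12) gives U(3,11).
Bases of U(3,11) = C(11,3) = (11 * 10 * 9) / (1 * 2 * 3) = 165.

165


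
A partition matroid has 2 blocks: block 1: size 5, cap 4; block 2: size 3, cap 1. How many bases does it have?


A basis picks exactly ci elements from block i.
Number of bases = product of C(|Si|, ci).
= C(5,4) * C(3,1)
= 5 * 3
= 15.

15


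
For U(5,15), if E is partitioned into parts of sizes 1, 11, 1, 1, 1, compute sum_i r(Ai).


r(Ai) = min(|Ai|, 5) for each part.
Sum = min(1,5) + min(11,5) + min(1,5) + min(1,5) + min(1,5)
    = 1 + 5 + 1 + 1 + 1
    = 9.

9


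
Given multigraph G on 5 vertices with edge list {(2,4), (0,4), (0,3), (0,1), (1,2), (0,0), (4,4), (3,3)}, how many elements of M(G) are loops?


In a graphic matroid, a loop is a self-loop edge (u,u) with rank 0.
Examining all 8 edges for self-loops...
Self-loops found: (0,0), (4,4), (3,3)
Number of loops = 3.

3


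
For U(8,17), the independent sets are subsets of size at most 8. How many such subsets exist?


Independent sets of U(8,17) are all subsets of size <= 8.
Count = C(17,0) + C(17,1) + C(17,2) + C(17,3) + C(17,4) + C(17,5) + C(17,6) + C(17,7) + C(17,8)
     = 1 + 17 + 136 + 680 + 2380 + 6188 + 12376 + 19448 + 24310
     = 65536.

65536


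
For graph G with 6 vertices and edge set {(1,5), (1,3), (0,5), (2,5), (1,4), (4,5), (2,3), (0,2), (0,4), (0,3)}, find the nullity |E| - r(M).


Cycle rank (nullity) = |E| - r(M) = |E| - (|V| - c).
|E| = 10, |V| = 6, c = 1.
Nullity = 10 - (6 - 1) = 10 - 5 = 5.

5


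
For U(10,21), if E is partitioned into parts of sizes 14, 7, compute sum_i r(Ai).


r(Ai) = min(|Ai|, 10) for each part.
Sum = min(14,10) + min(7,10)
    = 10 + 7
    = 17.

17


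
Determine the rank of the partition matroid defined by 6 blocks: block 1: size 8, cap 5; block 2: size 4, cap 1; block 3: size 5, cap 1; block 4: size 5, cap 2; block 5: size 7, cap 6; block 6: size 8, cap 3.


Rank of a partition matroid = sum of min(|Si|, ci) for each block.
= min(8,5) + min(4,1) + min(5,1) + min(5,2) + min(7,6) + min(8,3)
= 5 + 1 + 1 + 2 + 6 + 3
= 18.

18


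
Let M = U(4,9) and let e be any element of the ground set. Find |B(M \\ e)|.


Deleting e from U(4,9) gives U(4,8) since n > r.
Bases of U(4,8) = (8 choose 4) = 70.

70


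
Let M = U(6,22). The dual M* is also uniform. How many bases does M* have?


The dual of U(r,n) is U(n-r, n) = U(16,22).
Bases of U(16,22) are all (16)-element subsets.
|B(M*)| = (22 choose 16) = 74613.

74613


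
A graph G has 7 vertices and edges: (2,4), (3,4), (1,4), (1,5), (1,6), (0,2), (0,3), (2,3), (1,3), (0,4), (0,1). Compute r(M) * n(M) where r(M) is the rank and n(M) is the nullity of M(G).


r(M) = |V| - c = 7 - 1 = 6.
nullity = |E| - r(M) = 11 - 6 = 5.
Product = 6 * 5 = 30.

30


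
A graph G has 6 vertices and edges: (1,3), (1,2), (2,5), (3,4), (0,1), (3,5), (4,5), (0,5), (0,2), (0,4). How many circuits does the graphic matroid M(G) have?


A circuit in a graphic matroid = edge set of a simple cycle.
G has 6 vertices and 10 edges.
Enumerating all minimal edge subsets forming cycles...
Total circuits found: 23.

23


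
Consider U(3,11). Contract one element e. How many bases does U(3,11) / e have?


Contracting e from U(3,11) gives U(2,10).
Bases of U(2,10) = C(10,2) = 10! / (2! * 8!) = 45.

45


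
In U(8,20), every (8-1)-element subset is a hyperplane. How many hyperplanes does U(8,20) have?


Hyperplanes of U(8,20) are flats of rank 7.
In a uniform matroid, these are exactly the (7)-element subsets.
Count = (20 choose 7) = 77520.

77520


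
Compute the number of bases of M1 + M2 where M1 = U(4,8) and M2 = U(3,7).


Bases of a direct sum M1 + M2: |B| = |B(M1)| * |B(M2)|.
|B(U(4,8))| = C(8,4) = 70.
|B(U(3,7))| = C(7,3) = 35.
Total bases = 70 * 35 = 2450.

2450


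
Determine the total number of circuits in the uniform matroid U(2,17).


In U(2,17), circuits are the (3)-element subsets.
Any set of 3 elements is dependent, and removing any one element gives
an independent set of size 2, so it is a minimal dependent set.
Number of circuits = C(17,3) = (17 * 16 * 15) / (1 * 2 * 3) = 680.

680


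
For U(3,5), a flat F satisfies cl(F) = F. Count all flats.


Flats of U(3,5): every subset of size < 3 is a flat, plus E itself.
Count = (5 choose 0) + (5 choose 1) + (5 choose 2) + 1
     = 1 + 5 + 10 + 1
     = 17.

17


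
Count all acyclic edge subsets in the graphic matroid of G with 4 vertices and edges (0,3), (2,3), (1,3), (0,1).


An independent set in a graphic matroid is an acyclic edge subset.
G has 4 vertices and 4 edges.
Enumerate all 2^4 = 16 subsets, checking for acyclicity.
Total independent sets = 14.

14


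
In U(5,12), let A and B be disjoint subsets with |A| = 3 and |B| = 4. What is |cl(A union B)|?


|A union B| = 3 + 4 = 7 (disjoint).
In U(5,12), cl(S) = S if |S| < 5, else cl(S) = E.
Since 7 >= 5, cl(A union B) = E.
|cl(A union B)| = 12.

12


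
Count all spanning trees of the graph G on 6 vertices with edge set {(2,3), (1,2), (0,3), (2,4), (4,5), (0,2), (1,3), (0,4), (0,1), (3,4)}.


By Kirchhoff's matrix tree theorem, the number of spanning trees equals
the determinant of any cofactor of the Laplacian matrix L.
G has 6 vertices and 10 edges.
Computing the (5 x 5) cofactor determinant gives 75.

75


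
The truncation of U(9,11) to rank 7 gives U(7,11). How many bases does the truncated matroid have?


Truncating U(9,11) to rank 7 gives U(7,11).
Bases of U(7,11) are all 7-element subsets of 11 elements.
Number of bases = C(11,7) = 330.

330


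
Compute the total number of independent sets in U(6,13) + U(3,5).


For a direct sum, |I(M1+M2)| = |I(M1)| * |I(M2)|.
|I(U(6,13))| = sum C(13,k) for k=0..6 = 4096.
|I(U(3,5))| = sum C(5,k) for k=0..3 = 26.
Total = 4096 * 26 = 106496.

106496


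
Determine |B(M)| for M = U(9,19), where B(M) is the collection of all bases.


Bases of U(9,19) are all 9-element subsets of the 19-element ground set.
Number of bases = C(19,9).
(19 choose 9) = 92378.

92378


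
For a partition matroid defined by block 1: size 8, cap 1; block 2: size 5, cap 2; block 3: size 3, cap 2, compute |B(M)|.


A basis picks exactly ci elements from block i.
Number of bases = product of C(|Si|, ci).
= C(8,1) * C(5,2) * C(3,2)
= 8 * 10 * 3
= 240.

240


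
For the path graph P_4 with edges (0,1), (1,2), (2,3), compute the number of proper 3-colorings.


P(P_4, k) = k * (k-1)^(3).
P(3) = 3 * 2^3 = 3 * 8 = 24.

24


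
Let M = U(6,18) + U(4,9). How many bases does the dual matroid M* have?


(M1+M2)* = M1* + M2*.
M1* = U(12,18), bases: C(18,12) = 18564.
M2* = U(5,9), bases: C(9,5) = 126.
|B(M*)| = 18564 * 126 = 2339064.

2339064


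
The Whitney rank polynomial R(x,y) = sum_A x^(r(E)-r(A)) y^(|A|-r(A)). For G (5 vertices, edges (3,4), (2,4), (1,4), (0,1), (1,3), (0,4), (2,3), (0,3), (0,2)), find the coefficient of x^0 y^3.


R(x,y) = sum over A in 2^E of x^(r(E)-r(A)) * y^(|A|-r(A)).
G has 5 vertices, 9 edges. r(E) = 4.
Enumerate all 2^9 = 512 subsets.
Count subsets with r(E)-r(A)=0 and |A|-r(A)=3: 36.

36


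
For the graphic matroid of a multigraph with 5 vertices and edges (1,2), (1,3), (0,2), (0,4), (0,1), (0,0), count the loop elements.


In a graphic matroid, a loop is a self-loop edge (u,u) with rank 0.
Examining all 6 edges for self-loops...
Self-loops found: (0,0)
Number of loops = 1.

1


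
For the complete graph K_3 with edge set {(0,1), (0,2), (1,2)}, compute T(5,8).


T(K_3; x,y) = x^2 + x + y.
T(5,8) = 25 + 5 + 8 = 38.

38


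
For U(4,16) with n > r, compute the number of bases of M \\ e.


Deleting e from U(4,16) gives U(4,15) since n > r.
Bases of U(4,15) = C(15,4) = 15! / (4! * 11!) = 1365.

1365


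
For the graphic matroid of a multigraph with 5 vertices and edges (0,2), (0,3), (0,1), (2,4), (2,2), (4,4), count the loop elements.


In a graphic matroid, a loop is a self-loop edge (u,u) with rank 0.
Examining all 6 edges for self-loops...
Self-loops found: (2,2), (4,4)
Number of loops = 2.

2


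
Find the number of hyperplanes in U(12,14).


Hyperplanes of U(12,14) are flats of rank 11.
In a uniform matroid, these are exactly the (11)-element subsets.
Count = (14 choose 11) = 364.

364


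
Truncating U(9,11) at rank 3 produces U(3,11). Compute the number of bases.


Truncating U(9,11) to rank 3 gives U(3,11).
Bases of U(3,11) are all 3-element subsets of 11 elements.
Number of bases = C(11,3) = 11! / (3! * 8!) = 165.

165


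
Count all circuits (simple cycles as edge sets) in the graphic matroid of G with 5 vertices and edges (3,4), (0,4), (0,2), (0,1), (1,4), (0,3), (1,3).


A circuit in a graphic matroid = edge set of a simple cycle.
G has 5 vertices and 7 edges.
Enumerating all minimal edge subsets forming cycles...
Total circuits found: 7.

7


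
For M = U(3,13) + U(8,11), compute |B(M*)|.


(M1+M2)* = M1* + M2*.
M1* = U(10,13), bases: C(13,10) = 286.
M2* = U(3,11), bases: C(11,3) = 165.
|B(M*)| = 286 * 165 = 47190.

47190


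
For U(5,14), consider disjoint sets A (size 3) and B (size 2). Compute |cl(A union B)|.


|A union B| = 3 + 2 = 5 (disjoint).
In U(5,14), cl(S) = S if |S| < 5, else cl(S) = E.
Since 5 >= 5, cl(A union B) = E.
|cl(A union B)| = 14.

14


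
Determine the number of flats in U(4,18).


Flats of U(4,18): every subset of size < 4 is a flat, plus E itself.
Count = C(18,0) + C(18,1) + C(18,2) + C(18,3) + 1
     = 1 + 18 + 153 + 816 + 1
     = 989.

989


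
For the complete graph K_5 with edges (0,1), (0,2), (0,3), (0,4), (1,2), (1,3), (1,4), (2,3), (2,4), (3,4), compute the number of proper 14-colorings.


P(K_5, k) = k(k-1)(k-2)...(k-4).
P(14) = (14) * (13) * (12) * (11) * (10) = 240240.

240240


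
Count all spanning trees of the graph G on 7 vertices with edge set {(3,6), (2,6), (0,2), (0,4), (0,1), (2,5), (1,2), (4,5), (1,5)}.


By Kirchhoff's matrix tree theorem, the number of spanning trees equals
the determinant of any cofactor of the Laplacian matrix L.
G has 7 vertices and 9 edges.
Computing the (6 x 6) cofactor determinant gives 24.

24


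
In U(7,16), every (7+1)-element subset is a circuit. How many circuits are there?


In U(7,16), circuits are the (8)-element subsets.
Any set of 8 elements is dependent, and removing any one element gives
an independent set of size 7, so it is a minimal dependent set.
Number of circuits = (16 choose 8) = 12870.

12870


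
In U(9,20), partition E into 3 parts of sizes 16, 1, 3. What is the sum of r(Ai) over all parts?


r(Ai) = min(|Ai|, 9) for each part.
Sum = min(16,9) + min(1,9) + min(3,9)
    = 9 + 1 + 3
    = 13.

13


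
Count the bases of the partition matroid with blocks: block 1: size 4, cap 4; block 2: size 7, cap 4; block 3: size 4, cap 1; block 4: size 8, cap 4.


A basis picks exactly ci elements from block i.
Number of bases = product of C(|Si|, ci).
= C(4,4) * C(7,4) * C(4,1) * C(8,4)
= 1 * 35 * 4 * 70
= 9800.

9800


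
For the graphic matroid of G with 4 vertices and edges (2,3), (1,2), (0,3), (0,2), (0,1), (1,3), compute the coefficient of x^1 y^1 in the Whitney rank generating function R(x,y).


R(x,y) = sum over A in 2^E of x^(r(E)-r(A)) * y^(|A|-r(A)).
G has 4 vertices, 6 edges. r(E) = 3.
Enumerate all 2^6 = 64 subsets.
Count subsets with r(E)-r(A)=1 and |A|-r(A)=1: 4.

4


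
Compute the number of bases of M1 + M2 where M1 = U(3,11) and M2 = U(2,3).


Bases of a direct sum M1 + M2: |B| = |B(M1)| * |B(M2)|.
|B(U(3,11))| = C(11,3) = 165.
|B(U(2,3))| = C(3,2) = 3.
Total bases = 165 * 3 = 495.

495


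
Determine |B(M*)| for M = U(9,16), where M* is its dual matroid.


The dual of U(r,n) is U(n-r, n) = U(7,16).
Bases of U(7,16) are all (7)-element subsets.
|B(M*)| = C(16,7) = 11440.

11440


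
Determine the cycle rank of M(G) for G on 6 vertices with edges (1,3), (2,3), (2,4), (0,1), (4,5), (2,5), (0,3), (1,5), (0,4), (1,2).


Cycle rank (nullity) = |E| - r(M) = |E| - (|V| - c).
|E| = 10, |V| = 6, c = 1.
Nullity = 10 - (6 - 1) = 10 - 5 = 5.

5


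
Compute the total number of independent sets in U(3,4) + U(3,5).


For a direct sum, |I(M1+M2)| = |I(M1)| * |I(M2)|.
|I(U(3,4))| = sum C(4,k) for k=0..3 = 15.
|I(U(3,5))| = sum C(5,k) for k=0..3 = 26.
Total = 15 * 26 = 390.

390
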